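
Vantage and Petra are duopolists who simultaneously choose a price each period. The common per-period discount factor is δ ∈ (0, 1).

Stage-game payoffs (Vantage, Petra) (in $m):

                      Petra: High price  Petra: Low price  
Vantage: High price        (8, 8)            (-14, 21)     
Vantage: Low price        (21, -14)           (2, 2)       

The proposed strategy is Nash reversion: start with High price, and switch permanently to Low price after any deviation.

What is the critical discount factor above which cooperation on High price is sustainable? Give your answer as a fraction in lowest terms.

One-period gain from deviating is 21 − 8 = 13. The loss is 8 − 2 = 6 in every subsequent period, with present value 6·δ/(1−δ).
Deviation is unprofitable when 6·δ/(1−δ) ≥ 13, i.e. δ/(1−δ) ≥ 13/6.
Equivalently δ ≥ 13/(13+6) = 13/19.

13/19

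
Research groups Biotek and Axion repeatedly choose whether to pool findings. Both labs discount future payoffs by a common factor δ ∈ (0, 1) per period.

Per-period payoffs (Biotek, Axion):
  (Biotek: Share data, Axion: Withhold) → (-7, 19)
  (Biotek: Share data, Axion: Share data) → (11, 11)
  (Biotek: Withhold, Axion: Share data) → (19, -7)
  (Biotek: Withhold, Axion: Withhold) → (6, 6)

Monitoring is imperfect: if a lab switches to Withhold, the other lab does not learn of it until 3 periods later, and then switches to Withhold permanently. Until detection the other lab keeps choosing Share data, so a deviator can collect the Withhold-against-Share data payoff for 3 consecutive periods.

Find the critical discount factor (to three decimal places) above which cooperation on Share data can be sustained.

0.851

A deviator earns 19 for 3 periods, then 6 forever; cooperating earns 11 forever. Multiplying the IC by (1−δ):
11 ≥ 19(1−δ^3) + 6δ^3, so 13·δ^3 ≥ 8 and δ^3 ≥ 8/13.
δ ≥ (8/13)^(1/3) ≈ 0.851.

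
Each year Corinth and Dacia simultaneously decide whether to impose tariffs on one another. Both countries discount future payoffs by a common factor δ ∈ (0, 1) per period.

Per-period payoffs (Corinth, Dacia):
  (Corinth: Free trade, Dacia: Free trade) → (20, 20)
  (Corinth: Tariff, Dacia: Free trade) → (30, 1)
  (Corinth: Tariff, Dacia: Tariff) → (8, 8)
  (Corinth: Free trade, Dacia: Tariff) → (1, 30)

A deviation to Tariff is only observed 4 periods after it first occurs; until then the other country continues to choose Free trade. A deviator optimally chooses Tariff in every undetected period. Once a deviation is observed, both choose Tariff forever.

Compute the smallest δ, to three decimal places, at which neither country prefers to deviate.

0.821

Deviating for the 4 undetected periods gains 30−20 = 10 per period over cooperation, then loses 20−8 = 12 per period forever once punishment starts.
Gain: 10(1 + δ + … + δ^3); loss: 12·δ^4/(1−δ).
No profitable deviation ⇔ 10(1−δ^4) ≤ 12·δ^4, i.e. δ^4 ≥ 10/(10+12) = 5/11.
Hence δ ≥ (5/11)^(1/4) ≈ 0.821.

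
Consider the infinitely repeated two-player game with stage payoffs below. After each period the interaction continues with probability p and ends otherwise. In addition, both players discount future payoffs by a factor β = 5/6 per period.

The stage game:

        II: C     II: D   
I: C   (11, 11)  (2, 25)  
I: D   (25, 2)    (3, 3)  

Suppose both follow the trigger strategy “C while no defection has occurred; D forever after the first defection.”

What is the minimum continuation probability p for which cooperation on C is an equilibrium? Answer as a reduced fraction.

With continuation probability p and discount β, the effective per-period discount factor is βp.
Grim-trigger IC: βp ≥ (25−11)/(25−3) = 7/11.
So p ≥ (7/11)/(5/6) = 42/55.

42/55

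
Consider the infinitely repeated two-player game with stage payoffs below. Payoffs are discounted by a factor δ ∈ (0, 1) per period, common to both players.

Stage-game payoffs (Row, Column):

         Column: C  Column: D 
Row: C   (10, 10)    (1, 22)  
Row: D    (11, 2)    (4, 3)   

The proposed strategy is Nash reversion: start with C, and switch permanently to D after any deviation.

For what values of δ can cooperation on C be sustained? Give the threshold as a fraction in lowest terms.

12/19

For Row: deviation gain 11−10 = 1, per-period punishment loss 10−4 = 6. IC gives δ ≥ 1/7.
For Column: gain 12, loss 7 per period, so δ ≥ 12/19.
The tighter constraint is Column's, so cooperation needs δ ≥ 12/19.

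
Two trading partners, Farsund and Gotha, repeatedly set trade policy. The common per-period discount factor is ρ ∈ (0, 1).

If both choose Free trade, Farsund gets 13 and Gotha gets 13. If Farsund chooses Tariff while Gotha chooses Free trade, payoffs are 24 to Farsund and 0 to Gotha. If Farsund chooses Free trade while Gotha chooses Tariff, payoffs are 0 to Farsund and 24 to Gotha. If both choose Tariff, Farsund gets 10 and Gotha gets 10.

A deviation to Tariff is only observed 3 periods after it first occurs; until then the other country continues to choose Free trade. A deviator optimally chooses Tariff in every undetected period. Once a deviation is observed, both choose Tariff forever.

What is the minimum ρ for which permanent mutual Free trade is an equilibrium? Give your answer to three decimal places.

Deviating for the 3 undetected periods gains 24−13 = 11 per period over cooperation, then loses 13−10 = 3 per period forever once punishment starts.
Gain: 11(1 + ρ + … + ρ^2); loss: 3·ρ^3/(1−ρ).
No profitable deviation ⇔ 11(1−ρ^3) ≤ 3·ρ^3, i.e. ρ^3 ≥ 11/(11+3) = 11/14.
Hence ρ ≥ (11/14)^(1/3) ≈ 0.923.

0.923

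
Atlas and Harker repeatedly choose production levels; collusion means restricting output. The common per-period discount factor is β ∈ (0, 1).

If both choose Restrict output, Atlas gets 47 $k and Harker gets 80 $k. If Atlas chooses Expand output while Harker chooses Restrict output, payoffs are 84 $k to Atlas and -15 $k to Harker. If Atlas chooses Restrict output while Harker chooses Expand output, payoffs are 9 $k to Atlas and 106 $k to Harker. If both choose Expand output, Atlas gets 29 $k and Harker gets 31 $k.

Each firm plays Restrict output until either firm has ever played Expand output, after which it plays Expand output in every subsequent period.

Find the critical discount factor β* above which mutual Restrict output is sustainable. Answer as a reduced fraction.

For Atlas: deviation gain 84−47 = 37, per-period punishment loss 47−29 = 18. IC gives β ≥ 37/55.
For Harker: gain 26, loss 49 per period, so β ≥ 26/75.
The tighter constraint is Atlas's, so cooperation needs β ≥ 37/55.

37/55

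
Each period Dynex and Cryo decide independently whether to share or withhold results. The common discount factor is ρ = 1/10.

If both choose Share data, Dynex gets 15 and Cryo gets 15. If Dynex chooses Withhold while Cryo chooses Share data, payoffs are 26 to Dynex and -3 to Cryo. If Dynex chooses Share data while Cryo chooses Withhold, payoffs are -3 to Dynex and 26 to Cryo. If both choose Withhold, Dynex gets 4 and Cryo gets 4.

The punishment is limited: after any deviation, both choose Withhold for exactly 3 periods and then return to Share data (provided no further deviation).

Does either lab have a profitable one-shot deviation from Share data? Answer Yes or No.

Yes

IC: ρ+…+ρ^3 ≥ (26−15)/(15−4) = 1.
At ρ = 1/10: partial sum = 0.1110 < 1.0000. Cooperation not sustainable.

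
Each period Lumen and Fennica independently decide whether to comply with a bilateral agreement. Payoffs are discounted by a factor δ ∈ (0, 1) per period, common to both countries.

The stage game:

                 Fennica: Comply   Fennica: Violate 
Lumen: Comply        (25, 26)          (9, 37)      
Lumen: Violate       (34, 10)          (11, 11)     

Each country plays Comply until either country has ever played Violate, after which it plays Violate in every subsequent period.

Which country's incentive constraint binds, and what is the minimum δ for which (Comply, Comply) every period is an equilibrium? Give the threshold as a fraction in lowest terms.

Lumen's threshold: (34−25)/(34−11) = 9/23.
Fennica's threshold: (37−26)/(37−11) = 11/26.
9/23 < 11/26, so Fennica binds and δ* = 11/26.

Fennica; δ ≥ 11/26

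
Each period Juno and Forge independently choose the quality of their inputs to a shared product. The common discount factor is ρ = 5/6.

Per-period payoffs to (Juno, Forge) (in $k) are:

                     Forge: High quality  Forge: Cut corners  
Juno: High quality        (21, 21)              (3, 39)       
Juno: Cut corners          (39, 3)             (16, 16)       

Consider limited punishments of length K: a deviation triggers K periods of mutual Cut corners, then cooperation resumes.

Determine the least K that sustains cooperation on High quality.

Need Σ_{k=1}^{K} ρ^k ≥ (39−21)/(21−16) = 3.6000 at ρ = 5/6.
At K = 6 the sum is 3.3255 < 3.6000; at K = 7 it is 3.6046 ≥ 3.6000.
So the minimum punishment length is K = 7.

7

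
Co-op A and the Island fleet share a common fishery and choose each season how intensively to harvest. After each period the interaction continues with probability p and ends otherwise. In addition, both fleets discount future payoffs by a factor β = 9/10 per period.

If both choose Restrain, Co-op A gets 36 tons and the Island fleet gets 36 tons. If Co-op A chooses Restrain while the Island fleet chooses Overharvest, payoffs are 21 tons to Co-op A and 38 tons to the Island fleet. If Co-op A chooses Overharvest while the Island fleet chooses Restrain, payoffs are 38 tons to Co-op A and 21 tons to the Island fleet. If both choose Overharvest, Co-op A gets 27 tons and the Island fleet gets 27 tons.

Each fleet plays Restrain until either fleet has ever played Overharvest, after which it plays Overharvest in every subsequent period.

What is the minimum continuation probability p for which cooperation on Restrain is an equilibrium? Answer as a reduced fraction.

20/99

Expected continuation weight on next period's payoff is β·p = 9/10·p, which plays the role of the discount factor.
Cooperation requires 9/10·p ≥ (38−36)/(38−27) = 2/11, hence p ≥ 20/99.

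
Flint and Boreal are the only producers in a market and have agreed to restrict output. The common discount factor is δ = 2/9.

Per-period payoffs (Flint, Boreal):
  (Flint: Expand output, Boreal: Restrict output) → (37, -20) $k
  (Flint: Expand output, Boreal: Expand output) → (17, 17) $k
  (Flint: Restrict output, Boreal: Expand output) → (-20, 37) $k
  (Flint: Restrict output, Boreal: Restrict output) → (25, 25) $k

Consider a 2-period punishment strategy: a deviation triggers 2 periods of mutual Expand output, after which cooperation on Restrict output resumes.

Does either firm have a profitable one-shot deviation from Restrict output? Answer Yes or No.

A one-shot deviation gives 37 now, then 17 for 2 periods, then back to 25.
Gain from deviating: (37−25) today; loss: (25−17) in each of the next 2 periods.
No-deviation condition: (25−17)(δ+…+δ^2) ≥ 37−25, i.e. δ+…+δ^2 ≥ 3/2.
At δ = 2/9: δ+…+δ^2 = 0.2716 < 1.5000.
So cooperation is not sustainable.

Yes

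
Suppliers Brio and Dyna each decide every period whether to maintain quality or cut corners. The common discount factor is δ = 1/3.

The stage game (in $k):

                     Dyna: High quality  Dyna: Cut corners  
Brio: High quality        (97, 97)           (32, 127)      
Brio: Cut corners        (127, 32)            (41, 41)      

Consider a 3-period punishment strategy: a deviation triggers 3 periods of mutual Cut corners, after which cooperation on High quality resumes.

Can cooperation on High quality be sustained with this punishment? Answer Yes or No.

No

IC: δ+…+δ^3 ≥ (127−97)/(97−41) = 15/28.
At δ = 1/3: partial sum = 0.4815 < 0.5357. Cooperation not sustainable.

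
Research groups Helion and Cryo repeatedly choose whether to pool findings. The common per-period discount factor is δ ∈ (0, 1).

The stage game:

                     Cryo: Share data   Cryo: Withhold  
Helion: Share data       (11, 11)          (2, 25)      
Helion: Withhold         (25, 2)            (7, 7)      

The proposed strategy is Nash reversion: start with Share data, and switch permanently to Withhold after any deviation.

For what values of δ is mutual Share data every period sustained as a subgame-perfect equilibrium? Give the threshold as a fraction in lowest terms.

7/9

One-period gain from deviating is 25 − 11 = 14. The loss is 11 − 7 = 4 in every subsequent period, with present value 4·δ/(1−δ).
Deviation is unprofitable when 4·δ/(1−δ) ≥ 14, i.e. δ/(1−δ) ≥ 7/2.
Equivalently δ ≥ 14/(14+4) = 7/9.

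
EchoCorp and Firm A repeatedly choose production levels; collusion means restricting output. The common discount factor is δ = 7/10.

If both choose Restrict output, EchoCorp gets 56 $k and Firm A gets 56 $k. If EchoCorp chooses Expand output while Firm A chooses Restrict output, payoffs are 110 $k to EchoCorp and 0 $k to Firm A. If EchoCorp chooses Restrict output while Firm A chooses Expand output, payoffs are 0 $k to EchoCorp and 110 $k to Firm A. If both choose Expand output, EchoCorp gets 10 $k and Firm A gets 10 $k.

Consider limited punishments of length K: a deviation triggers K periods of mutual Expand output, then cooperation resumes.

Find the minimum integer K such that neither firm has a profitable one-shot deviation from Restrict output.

IC: δ(1−δ^K)/(1−δ) ≥ (110−56)/(56−10) = 27/23.
With δ = 7/10: need 1 − δ^K ≥ 27/23·(1−7/10)/(7/10), i.e. δ^K ≤ 0.4969.
Since (7/10)^1 = 0.7000 and (7/10)^2 = 0.4900, the smallest such K is 2.

2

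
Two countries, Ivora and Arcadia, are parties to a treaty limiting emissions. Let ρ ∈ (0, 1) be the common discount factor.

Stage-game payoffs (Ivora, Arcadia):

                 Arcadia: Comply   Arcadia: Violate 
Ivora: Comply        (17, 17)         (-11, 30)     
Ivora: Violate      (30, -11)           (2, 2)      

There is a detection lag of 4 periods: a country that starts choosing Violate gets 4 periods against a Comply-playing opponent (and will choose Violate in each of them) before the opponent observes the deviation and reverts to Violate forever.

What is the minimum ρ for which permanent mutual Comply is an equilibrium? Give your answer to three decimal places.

0.825

Deviating for the 4 undetected periods gains 30−17 = 13 per period over cooperation, then loses 17−2 = 15 per period forever once punishment starts.
Gain: 13(1 + ρ + … + ρ^3); loss: 15·ρ^4/(1−ρ).
No profitable deviation ⇔ 13(1−ρ^4) ≤ 15·ρ^4, i.e. ρ^4 ≥ 13/(13+15) = 13/28.
Hence ρ ≥ (13/28)^(1/4) ≈ 0.825.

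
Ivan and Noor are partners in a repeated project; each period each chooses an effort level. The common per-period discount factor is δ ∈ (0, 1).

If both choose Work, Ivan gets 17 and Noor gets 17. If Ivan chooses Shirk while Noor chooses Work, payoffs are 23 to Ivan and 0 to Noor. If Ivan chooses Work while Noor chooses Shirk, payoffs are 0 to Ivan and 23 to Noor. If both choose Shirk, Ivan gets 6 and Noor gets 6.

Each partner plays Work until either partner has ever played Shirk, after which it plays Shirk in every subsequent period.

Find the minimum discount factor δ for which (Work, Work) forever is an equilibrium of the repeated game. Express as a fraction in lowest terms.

One-period gain from deviating is 23 − 17 = 6. The loss is 17 − 6 = 11 in every subsequent period, with present value 11·δ/(1−δ).
Deviation is unprofitable when 11·δ/(1−δ) ≥ 6, i.e. δ/(1−δ) ≥ 6/11.
Equivalently δ ≥ 6/(6+11) = 6/17.

6/17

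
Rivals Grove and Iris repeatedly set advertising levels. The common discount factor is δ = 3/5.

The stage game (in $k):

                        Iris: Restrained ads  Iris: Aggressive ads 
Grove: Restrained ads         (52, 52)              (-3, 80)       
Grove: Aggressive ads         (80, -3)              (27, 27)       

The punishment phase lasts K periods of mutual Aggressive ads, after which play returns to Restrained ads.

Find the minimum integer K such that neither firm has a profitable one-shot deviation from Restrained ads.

3

No profitable deviation requires (52−27)(δ+…+δ^K) ≥ 80−52, i.e. δ+…+δ^K ≥ 28/25 ≈ 1.1200.
With δ = 3/5, the partial sums are K=1: 0.6000, K=2: 0.9600, K=3: 1.1760.
K = 3 is the first length at which the sum reaches 1.1200.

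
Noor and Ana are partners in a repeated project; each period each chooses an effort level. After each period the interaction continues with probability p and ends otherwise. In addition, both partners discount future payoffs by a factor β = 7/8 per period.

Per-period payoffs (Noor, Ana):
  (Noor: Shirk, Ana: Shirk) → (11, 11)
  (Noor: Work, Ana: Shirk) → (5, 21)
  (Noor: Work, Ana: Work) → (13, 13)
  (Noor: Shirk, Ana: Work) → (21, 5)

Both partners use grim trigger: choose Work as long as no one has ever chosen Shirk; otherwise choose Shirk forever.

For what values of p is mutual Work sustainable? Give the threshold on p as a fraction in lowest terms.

32/35

With continuation probability p and discount β, the effective per-period discount factor is βp.
Grim-trigger IC: βp ≥ (21−13)/(21−11) = 4/5.
So p ≥ (4/5)/(7/8) = 32/35.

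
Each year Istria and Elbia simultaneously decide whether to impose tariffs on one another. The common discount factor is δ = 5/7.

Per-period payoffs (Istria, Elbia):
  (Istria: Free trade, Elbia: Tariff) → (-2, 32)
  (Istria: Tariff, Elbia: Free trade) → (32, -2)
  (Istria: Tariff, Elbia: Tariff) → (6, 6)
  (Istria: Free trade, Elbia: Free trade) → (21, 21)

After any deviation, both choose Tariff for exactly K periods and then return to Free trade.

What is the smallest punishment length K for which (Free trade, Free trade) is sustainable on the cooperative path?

No profitable deviation requires (21−6)(δ+…+δ^K) ≥ 32−21, i.e. δ+…+δ^K ≥ 11/15 ≈ 0.7333.
With δ = 5/7, the partial sums are K=1: 0.7143, K=2: 1.2245.
K = 2 is the first length at which the sum reaches 0.7333.

2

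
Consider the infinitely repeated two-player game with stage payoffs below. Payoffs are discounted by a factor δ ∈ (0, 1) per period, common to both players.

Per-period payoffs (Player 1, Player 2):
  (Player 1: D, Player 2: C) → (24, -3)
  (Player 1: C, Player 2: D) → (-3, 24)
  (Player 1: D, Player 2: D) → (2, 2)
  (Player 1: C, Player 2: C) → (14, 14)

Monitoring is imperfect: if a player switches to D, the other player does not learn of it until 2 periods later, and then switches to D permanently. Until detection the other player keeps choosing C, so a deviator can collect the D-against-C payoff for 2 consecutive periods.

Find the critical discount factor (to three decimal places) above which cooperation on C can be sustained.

The best deviation is to choose D for all 2 undetected periods, earning 24 each, then 2 forever once detected.
Deviation value: 24(1−δ^2)/(1−δ) + 2δ^2/(1−δ); cooperation value: 14/(1−δ).
IC: 14 ≥ 24(1−δ^2) + 2δ^2 = 24 − 22δ^2.
So δ^2 ≥ 10/22 = 5/11, giving δ ≥ (5/11)^(1/2) ≈ 0.674.

0.674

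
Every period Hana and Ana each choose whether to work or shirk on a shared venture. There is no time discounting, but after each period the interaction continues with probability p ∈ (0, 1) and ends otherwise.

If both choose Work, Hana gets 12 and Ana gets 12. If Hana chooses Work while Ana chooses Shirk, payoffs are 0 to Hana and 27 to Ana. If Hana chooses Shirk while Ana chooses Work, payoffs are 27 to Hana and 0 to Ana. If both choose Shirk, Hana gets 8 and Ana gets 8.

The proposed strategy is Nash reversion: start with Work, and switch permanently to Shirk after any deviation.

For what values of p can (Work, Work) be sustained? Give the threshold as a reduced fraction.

With no time discounting, the continuation probability p plays the role of the discount factor.
Grim-trigger IC: 12/(1−p) ≥ 27 + 8p/(1−p) ⇒ p ≥ (27−12)/(27−8) = 15/19.

15/19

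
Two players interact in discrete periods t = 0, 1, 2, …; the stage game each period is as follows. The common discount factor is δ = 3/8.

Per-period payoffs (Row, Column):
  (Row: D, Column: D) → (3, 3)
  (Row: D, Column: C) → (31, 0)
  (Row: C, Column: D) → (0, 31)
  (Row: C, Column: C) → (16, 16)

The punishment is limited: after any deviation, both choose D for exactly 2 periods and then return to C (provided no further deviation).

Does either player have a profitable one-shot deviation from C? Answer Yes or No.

Yes

IC: δ+…+δ^2 ≥ (31−16)/(16−3) = 15/13.
At δ = 3/8: partial sum = 0.5156 < 1.1538. Cooperation not sustainable.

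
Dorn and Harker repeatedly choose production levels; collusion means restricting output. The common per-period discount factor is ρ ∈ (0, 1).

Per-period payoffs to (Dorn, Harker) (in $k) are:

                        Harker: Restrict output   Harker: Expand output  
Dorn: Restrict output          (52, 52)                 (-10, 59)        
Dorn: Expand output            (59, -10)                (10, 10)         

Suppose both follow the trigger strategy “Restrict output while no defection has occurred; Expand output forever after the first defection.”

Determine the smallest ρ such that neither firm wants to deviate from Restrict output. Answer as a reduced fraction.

52/(1−ρ) ≥ 59 + 10ρ/(1−ρ)
52 ≥ 59 − 49ρ
ρ ≥ 7/49 = 1/7.

1/7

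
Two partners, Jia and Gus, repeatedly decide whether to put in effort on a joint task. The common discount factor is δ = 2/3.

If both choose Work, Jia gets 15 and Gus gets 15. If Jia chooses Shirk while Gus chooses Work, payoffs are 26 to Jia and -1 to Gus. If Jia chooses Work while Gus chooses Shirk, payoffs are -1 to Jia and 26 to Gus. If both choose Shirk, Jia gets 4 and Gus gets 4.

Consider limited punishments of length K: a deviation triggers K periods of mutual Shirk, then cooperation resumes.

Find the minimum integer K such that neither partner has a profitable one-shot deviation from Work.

2

No profitable deviation requires (15−4)(δ+…+δ^K) ≥ 26−15, i.e. δ+…+δ^K ≥ 1 ≈ 1.0000.
With δ = 2/3, the partial sums are K=1: 0.6667, K=2: 1.1111.
K = 2 is the first length at which the sum reaches 1.0000.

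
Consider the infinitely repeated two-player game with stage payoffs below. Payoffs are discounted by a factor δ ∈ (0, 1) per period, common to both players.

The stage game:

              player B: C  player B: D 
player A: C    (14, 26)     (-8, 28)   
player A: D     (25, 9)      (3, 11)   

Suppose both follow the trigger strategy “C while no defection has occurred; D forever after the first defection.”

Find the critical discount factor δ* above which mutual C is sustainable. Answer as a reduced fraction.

1/2

player A: cooperation gives 14 each period; deviation gives 25 once then 3 forever.
  14/(1−δ) ≥ 25 + 3δ/(1−δ) ⇒ δ ≥ 11/22 = 1/2.
player B: cooperation gives 26 each period; deviation gives 28 once then 11 forever.
  δ ≥ 2/17.
Both must hold, so the binding constraint is player A's: δ ≥ 1/2.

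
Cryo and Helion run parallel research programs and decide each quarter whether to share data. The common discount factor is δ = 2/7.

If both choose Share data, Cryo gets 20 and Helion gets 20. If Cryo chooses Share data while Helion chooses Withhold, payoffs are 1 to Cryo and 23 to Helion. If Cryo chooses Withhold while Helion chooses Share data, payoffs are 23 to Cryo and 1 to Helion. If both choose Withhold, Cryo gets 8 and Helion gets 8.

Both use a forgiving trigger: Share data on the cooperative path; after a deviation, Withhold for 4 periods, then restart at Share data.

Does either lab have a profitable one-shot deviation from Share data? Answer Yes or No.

IC: δ+…+δ^4 ≥ (23−20)/(20−8) = 1/4.
At δ = 2/7: partial sum = 0.3973 ≥ 0.2500. Cooperation sustainable.

No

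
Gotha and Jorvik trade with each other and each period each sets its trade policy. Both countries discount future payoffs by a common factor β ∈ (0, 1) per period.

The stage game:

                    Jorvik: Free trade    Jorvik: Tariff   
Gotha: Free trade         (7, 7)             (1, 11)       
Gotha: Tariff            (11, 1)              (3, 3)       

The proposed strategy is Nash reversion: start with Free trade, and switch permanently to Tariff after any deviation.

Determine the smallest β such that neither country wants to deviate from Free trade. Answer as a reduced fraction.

Cooperation forever yields 7 each period: 7/(1−β).
Deviating yields 11 once, then 3 forever: 11 + 3β/(1−β).
No profitable deviation requires 7/(1−β) ≥ 11 + 3β/(1−β).
Multiplying by (1−β): 7 ≥ 11(1−β) + 3β = 11 − 8β.
So 8β ≥ 4, i.e. β ≥ 4/8 = 1/2.

1/2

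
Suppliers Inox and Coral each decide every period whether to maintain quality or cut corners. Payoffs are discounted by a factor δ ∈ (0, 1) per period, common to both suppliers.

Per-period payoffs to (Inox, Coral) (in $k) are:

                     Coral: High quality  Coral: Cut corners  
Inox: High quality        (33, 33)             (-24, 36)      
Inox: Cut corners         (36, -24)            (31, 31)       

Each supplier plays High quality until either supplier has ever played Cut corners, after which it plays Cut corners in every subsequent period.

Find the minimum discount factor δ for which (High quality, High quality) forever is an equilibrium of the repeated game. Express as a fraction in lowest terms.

33/(1−δ) ≥ 36 + 31δ/(1−δ)
33 ≥ 36 − 5δ
δ ≥ 3/5.

3/5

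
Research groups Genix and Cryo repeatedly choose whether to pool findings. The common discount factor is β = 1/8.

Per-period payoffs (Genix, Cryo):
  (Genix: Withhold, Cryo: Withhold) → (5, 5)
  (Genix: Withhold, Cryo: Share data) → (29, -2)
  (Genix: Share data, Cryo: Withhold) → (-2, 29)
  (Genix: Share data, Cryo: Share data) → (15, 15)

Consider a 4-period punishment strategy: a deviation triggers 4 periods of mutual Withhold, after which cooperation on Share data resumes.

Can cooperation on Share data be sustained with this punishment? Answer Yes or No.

No

A one-shot deviation gives 29 now, then 5 for 4 periods, then back to 15.
Gain from deviating: (29−15) today; loss: (15−5) in each of the next 4 periods.
No-deviation condition: (15−5)(β+…+β^4) ≥ 29−15, i.e. β+…+β^4 ≥ 7/5.
At β = 1/8: β+…+β^4 = 0.1428 < 1.4000.
So cooperation is not sustainable.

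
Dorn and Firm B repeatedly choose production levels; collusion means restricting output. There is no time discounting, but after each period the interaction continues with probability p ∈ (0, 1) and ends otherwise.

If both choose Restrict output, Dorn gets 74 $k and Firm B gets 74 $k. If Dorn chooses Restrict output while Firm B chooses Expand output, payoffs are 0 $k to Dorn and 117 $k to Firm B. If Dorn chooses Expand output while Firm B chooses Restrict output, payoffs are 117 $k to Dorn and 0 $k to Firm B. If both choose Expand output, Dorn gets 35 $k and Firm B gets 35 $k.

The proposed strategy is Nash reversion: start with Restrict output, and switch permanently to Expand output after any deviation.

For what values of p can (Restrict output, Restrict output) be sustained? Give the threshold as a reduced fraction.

43/82

Expected cooperation value is 74 + p·74 + p²·74 + … = 74/(1−p); deviation gives 117 + p·35/(1−p).
74 ≥ 117(1−p) + 35p ⇒ 82p ≥ 43 ⇒ p ≥ 43/82.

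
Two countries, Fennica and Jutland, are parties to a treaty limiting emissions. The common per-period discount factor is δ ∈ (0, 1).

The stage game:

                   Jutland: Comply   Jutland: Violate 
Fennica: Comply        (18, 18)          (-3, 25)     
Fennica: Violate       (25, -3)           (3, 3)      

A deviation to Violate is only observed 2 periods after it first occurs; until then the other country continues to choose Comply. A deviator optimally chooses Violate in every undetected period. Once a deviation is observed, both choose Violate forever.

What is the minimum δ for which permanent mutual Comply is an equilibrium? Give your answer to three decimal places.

A deviator earns 25 for 2 periods, then 3 forever; cooperating earns 18 forever. Multiplying the IC by (1−δ):
18 ≥ 25(1−δ^2) + 3δ^2, so 22·δ^2 ≥ 7 and δ^2 ≥ 7/22.
δ ≥ (7/22)^(1/2) ≈ 0.564.

0.564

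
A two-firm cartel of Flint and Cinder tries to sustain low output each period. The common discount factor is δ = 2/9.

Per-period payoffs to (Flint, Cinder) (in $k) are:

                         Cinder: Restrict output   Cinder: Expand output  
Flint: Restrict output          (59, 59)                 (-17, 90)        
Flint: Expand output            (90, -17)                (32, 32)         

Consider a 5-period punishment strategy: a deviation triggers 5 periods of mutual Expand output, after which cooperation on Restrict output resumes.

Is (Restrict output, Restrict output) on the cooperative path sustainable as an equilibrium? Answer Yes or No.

Comparing payoff streams over the 6 periods until play realigns: cooperate → 59(1+δ+…+δ^5); deviate → 90 + 32(δ+…+δ^5).
Cooperation is sustained iff (59−32)(δ+…+δ^5) ≥ 90−59.
δ+…+δ^5 = 2/9·(1−(2/9)^5)/(1−2/9) = 0.2856, and (90−59)/(59−32) = 1.1481.
0.2856 < 1.1481, so cooperation is not sustainable.

No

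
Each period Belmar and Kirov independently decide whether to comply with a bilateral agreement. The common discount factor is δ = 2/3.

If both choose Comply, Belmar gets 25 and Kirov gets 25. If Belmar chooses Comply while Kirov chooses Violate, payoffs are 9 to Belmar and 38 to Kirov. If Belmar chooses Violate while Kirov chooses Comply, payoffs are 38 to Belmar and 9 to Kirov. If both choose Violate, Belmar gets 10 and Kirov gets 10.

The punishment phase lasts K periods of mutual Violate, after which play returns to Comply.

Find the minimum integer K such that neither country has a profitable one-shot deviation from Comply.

No profitable deviation requires (25−10)(δ+…+δ^K) ≥ 38−25, i.e. δ+…+δ^K ≥ 13/15 ≈ 0.8667.
With δ = 2/3, the partial sums are K=1: 0.6667, K=2: 1.1111.
K = 2 is the first length at which the sum reaches 0.8667.

2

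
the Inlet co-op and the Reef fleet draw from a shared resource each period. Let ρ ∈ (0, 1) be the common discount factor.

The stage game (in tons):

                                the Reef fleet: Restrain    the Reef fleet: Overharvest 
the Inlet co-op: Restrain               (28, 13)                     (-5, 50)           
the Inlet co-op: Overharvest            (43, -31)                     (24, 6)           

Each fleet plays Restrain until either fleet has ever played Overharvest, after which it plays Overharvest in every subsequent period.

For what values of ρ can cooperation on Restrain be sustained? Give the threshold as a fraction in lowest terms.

the Inlet co-op's threshold: (43−28)/(43−24) = 15/19.
the Reef fleet's threshold: (50−13)/(50−6) = 37/44.
15/19 < 37/44, so the Reef fleet binds and ρ* = 37/44.

37/44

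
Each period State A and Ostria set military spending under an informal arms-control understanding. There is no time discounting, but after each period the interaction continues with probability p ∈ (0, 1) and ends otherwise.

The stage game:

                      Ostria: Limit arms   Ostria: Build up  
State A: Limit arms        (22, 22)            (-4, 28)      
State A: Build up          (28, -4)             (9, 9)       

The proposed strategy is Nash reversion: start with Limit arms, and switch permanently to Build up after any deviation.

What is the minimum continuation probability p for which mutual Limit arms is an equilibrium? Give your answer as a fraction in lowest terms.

6/19

With no time discounting, the continuation probability p plays the role of the discount factor.
Grim-trigger IC: 22/(1−p) ≥ 28 + 9p/(1−p) ⇒ p ≥ (28−22)/(28−9) = 6/19.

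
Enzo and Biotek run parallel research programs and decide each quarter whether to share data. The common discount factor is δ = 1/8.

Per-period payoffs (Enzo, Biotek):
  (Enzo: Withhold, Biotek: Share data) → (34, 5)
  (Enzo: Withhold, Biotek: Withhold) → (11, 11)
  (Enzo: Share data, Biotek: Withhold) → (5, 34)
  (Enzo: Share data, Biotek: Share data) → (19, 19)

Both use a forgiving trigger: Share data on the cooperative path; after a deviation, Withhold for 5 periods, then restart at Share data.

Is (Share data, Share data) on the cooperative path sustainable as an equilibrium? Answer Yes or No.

No

Comparing payoff streams over the 6 periods until play realigns: cooperate → 19(1+δ+…+δ^5); deviate → 34 + 11(δ+…+δ^5).
Cooperation is sustained iff (19−11)(δ+…+δ^5) ≥ 34−19.
δ+…+δ^5 = 1/8·(1−(1/8)^5)/(1−1/8) = 0.1429, and (34−19)/(19−11) = 1.8750.
0.1429 < 1.8750, so cooperation is not sustainable.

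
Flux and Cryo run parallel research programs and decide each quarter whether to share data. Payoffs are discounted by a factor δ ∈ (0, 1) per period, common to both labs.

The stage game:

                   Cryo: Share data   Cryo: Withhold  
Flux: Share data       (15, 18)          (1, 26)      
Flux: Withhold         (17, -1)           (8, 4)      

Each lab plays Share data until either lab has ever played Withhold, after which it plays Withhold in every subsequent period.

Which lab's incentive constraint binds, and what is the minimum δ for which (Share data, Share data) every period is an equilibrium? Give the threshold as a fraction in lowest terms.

Flux: cooperation gives 15 each period; deviation gives 17 once then 8 forever.
  15/(1−δ) ≥ 17 + 8δ/(1−δ) ⇒ δ ≥ 2/9.
Cryo: cooperation gives 18 each period; deviation gives 26 once then 4 forever.
  δ ≥ 8/22 = 4/11.
Both must hold, so the binding constraint is Cryo's: δ ≥ 4/11.

Cryo; δ ≥ 4/11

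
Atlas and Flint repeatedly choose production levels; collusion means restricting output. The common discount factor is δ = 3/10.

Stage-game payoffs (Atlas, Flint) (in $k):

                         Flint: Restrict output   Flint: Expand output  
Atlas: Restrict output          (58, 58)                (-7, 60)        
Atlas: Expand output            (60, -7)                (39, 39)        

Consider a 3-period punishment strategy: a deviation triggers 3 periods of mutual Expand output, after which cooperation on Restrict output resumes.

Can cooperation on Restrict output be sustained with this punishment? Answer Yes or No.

IC: δ+…+δ^3 ≥ (60−58)/(58−39) = 2/19.
At δ = 3/10: partial sum = 0.4170 ≥ 0.1053. Cooperation sustainable.

Yes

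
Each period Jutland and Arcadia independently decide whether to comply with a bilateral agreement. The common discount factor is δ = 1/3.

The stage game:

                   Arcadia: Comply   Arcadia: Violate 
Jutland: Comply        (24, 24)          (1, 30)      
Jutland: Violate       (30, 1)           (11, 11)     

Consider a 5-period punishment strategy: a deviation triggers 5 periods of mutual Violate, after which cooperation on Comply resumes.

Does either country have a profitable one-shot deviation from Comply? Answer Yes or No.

No

IC: δ+…+δ^5 ≥ (30−24)/(24−11) = 6/13.
At δ = 1/3: partial sum = 0.4979 ≥ 0.4615. Cooperation sustainable.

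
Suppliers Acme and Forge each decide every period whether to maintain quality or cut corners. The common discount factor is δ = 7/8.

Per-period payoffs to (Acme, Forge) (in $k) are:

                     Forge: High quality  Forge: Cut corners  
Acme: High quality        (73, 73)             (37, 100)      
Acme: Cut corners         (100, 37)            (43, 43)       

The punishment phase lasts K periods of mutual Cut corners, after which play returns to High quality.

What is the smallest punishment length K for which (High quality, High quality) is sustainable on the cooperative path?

2

IC: δ(1−δ^K)/(1−δ) ≥ (100−73)/(73−43) = 9/10.
With δ = 7/8: need 1 − δ^K ≥ 9/10·(1−7/8)/(7/8), i.e. δ^K ≤ 0.8714.
Since (7/8)^1 = 0.8750 and (7/8)^2 = 0.7656, the smallest such K is 2.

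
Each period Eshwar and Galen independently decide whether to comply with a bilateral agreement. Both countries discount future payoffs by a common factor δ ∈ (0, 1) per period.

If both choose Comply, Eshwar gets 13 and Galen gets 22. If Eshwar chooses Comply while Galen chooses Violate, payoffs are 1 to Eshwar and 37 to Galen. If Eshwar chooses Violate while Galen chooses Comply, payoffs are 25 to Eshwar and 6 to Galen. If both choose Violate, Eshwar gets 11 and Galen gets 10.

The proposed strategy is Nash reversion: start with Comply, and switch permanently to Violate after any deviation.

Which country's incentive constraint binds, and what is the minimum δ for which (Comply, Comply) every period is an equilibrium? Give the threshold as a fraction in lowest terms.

For Eshwar: deviation gain 25−13 = 12, per-period punishment loss 13−11 = 2. IC gives δ ≥ 12/14 = 6/7.
For Galen: gain 15, loss 12 per period, so δ ≥ 15/27 = 5/9.
The tighter constraint is Eshwar's, so cooperation needs δ ≥ 6/7.

Eshwar; δ ≥ 6/7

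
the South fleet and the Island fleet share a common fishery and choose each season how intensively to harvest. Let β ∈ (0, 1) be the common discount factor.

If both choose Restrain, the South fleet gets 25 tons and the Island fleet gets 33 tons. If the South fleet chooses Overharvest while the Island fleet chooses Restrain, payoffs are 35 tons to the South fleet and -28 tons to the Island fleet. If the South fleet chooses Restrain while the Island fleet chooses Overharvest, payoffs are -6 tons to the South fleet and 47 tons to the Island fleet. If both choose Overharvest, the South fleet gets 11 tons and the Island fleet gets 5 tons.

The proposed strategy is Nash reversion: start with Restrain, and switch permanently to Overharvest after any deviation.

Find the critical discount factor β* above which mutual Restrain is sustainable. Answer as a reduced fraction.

the South fleet: cooperation gives 25 each period; deviation gives 35 once then 11 forever.
  25/(1−β) ≥ 35 + 11β/(1−β) ⇒ β ≥ 10/24 = 5/12.
the Island fleet: cooperation gives 33 each period; deviation gives 47 once then 5 forever.
  β ≥ 14/42 = 1/3.
Both must hold, so the binding constraint is the South fleet's: β ≥ 5/12.

5/12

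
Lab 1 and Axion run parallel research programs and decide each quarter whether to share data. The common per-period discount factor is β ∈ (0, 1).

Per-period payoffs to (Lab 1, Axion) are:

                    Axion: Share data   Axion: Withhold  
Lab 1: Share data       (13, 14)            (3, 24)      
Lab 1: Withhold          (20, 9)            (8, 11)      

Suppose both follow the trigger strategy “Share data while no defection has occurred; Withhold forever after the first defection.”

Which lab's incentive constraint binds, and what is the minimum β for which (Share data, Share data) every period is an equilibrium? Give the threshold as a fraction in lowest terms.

Lab 1: cooperation gives 13 each period; deviation gives 20 once then 8 forever.
  13/(1−β) ≥ 20 + 8β/(1−β) ⇒ β ≥ 7/12.
Axion: cooperation gives 14 each period; deviation gives 24 once then 11 forever.
  β ≥ 10/13.
Both must hold, so the binding constraint is Axion's: β ≥ 10/13.

Axion; β ≥ 10/13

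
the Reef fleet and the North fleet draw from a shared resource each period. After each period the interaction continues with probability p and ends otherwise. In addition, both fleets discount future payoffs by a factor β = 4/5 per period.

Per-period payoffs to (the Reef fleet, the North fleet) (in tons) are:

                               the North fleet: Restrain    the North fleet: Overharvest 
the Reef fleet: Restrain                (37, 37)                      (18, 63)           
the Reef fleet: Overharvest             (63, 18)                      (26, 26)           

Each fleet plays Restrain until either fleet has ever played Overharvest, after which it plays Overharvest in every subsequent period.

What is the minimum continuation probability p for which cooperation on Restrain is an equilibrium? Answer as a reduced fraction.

65/74

With continuation probability p and discount β, the effective per-period discount factor is βp.
Grim-trigger IC: βp ≥ (63−37)/(63−26) = 26/37.
So p ≥ (26/37)/(4/5) = 65/74.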